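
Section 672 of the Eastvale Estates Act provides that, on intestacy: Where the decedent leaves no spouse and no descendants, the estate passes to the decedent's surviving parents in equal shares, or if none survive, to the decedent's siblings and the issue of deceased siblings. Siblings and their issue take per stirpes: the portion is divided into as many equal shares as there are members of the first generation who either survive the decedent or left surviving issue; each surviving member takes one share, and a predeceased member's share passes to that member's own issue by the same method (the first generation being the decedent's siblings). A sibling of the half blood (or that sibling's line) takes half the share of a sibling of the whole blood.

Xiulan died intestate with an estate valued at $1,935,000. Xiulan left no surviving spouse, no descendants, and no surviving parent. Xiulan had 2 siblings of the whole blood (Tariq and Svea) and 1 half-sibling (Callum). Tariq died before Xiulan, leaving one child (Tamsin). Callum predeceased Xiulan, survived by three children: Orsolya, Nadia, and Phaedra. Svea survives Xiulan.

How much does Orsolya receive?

The entire $1,935,000 passes to the siblings and their issue.
Counting each half-blood sibling's line as half a unit, there are 5/2 units in $1,935,000, so one unit is $774,000. Whole-blood lines (Tariq and Svea) take $774,000 each; half-blood lines (Callum) take $387,000 each.
Tariq's share ($774,000) passes entirely to Tamsin.
Callum's share ($387,000) is divided into 3 shares of $129,000: Orsolya, Nadia, and Phaedra each take $129,000.

Orsolya receives $129,000.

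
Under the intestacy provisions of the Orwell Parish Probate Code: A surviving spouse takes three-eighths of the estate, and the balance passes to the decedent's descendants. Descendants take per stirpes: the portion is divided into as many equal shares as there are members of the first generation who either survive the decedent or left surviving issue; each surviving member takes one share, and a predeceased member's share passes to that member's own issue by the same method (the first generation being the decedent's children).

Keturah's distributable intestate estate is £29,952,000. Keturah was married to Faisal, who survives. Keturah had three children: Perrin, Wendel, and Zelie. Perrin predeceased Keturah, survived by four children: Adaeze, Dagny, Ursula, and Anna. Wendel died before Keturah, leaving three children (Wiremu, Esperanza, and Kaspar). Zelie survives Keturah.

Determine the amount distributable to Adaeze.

Adaeze receives £1,560,000.

Faisal takes three-eighths of £29,952,000 = £11,232,000. The remaining £18,720,000 passes to the descendants.
The descendants' portion (£18,720,000) is divided into 3 shares of £6,240,000: Zelie takes £6,240,000; Perrin's £6,240,000 share passes to Perrin's issue; Wendel's £6,240,000 share passes to Wendel's issue.
Perrin's share (£6,240,000) is divided into 4 shares of £1,560,000: Adaeze, Dagny, Ursula, and Anna each take £1,560,000.
Wendel's share (£6,240,000) is divided into 3 shares of £2,080,000: Wiremu, Esperanza, and Kaspar each take £2,080,000.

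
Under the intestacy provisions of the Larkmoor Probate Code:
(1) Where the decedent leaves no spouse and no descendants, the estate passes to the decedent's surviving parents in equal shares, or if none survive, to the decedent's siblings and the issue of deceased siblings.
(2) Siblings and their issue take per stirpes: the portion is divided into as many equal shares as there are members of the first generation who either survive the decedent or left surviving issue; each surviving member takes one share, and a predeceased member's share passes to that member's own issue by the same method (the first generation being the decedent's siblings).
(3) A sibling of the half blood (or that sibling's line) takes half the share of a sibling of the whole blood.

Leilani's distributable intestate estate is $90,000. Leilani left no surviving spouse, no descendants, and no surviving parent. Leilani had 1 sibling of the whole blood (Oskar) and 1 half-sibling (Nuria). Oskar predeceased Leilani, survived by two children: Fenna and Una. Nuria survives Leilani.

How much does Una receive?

The entire $90,000 passes to the siblings and their issue.
Counting each half-blood sibling's line as half a unit, there are 3/2 units in $90,000, so one unit is $60,000. Whole-blood lines (Oskar) take $60,000 each; half-blood lines (Nuria) take $30,000 each.
Oskar's share ($60,000) is divided into 2 shares of $30,000: Fenna and Una each take $30,000.

Una receives $30,000.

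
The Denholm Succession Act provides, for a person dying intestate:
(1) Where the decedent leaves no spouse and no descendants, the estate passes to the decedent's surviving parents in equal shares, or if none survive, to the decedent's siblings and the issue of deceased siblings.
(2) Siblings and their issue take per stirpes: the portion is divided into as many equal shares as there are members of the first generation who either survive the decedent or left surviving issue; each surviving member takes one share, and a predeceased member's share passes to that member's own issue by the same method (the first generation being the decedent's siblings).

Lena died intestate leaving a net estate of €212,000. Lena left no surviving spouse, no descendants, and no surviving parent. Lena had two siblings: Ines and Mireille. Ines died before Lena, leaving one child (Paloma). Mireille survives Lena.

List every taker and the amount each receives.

The entire €212,000 passes to the siblings and their issue.
That amount (€212,000) is divided into 2 shares of €106,000: Mireille takes €106,000; Ines's €106,000 share passes to Ines's issue.
Ines's share (€106,000) passes entirely to Paloma.

Paloma: €106,000; Mireille: €106,000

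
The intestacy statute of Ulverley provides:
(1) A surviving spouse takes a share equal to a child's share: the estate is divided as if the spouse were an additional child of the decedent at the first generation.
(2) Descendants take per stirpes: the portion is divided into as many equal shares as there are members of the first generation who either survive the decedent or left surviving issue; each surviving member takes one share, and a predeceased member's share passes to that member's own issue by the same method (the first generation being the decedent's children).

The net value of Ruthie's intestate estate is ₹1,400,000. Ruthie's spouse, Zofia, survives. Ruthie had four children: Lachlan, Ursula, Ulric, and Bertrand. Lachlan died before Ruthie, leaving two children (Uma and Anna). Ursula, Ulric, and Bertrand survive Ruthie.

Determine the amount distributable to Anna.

Anna receives ₹140,000.

The spouse counts as an additional share at the children's level, so there are 5 primary shares of ₹280,000. Zofia takes one such share (₹280,000).
The children's combined portion (₹1,120,000) is divided into 4 shares of ₹280,000: Ursula, Ulric, and Bertrand each take ₹280,000; Lachlan's ₹280,000 share passes to Lachlan's issue.
Lachlan's share (₹280,000) is divided into 2 shares of ₹140,000: Uma and Anna each take ₹140,000.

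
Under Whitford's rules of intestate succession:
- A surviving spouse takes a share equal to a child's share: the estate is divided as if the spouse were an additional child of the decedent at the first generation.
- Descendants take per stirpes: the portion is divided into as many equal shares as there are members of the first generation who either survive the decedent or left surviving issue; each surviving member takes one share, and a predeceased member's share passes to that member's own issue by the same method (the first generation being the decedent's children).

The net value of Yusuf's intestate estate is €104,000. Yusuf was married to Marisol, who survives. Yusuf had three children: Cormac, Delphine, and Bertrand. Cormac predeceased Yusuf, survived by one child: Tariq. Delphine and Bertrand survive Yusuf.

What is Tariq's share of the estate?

Tariq receives €26,000.

The spouse counts as an additional share at the children's level, so there are 4 primary shares of €26,000. Marisol takes one such share (€26,000).
The children's combined portion (€78,000) is divided into 3 shares of €26,000: Delphine and Bertrand each take €26,000; Cormac's €26,000 share passes to Cormac's issue.
Cormac's share (€26,000) passes entirely to Tariq.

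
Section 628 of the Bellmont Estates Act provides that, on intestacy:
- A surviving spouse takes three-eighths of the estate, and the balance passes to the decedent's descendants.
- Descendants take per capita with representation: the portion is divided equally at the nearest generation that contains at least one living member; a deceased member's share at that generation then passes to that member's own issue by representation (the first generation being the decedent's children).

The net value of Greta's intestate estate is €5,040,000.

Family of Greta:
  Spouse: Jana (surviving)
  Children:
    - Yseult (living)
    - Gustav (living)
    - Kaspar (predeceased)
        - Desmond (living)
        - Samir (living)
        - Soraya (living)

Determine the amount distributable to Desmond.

Jana takes three-eighths of €5,040,000 = €1,890,000. The remaining €3,150,000 passes to the descendants.
The descendants' portion (€3,150,000) is divided into 3 shares of €1,050,000: Yseult and Gustav each take €1,050,000; Kaspar's €1,050,000 share passes to Kaspar's issue.
Kaspar's share (€1,050,000) is divided into 3 shares of €350,000: Desmond, Samir, and Soraya each take €350,000.

Desmond receives €350,000.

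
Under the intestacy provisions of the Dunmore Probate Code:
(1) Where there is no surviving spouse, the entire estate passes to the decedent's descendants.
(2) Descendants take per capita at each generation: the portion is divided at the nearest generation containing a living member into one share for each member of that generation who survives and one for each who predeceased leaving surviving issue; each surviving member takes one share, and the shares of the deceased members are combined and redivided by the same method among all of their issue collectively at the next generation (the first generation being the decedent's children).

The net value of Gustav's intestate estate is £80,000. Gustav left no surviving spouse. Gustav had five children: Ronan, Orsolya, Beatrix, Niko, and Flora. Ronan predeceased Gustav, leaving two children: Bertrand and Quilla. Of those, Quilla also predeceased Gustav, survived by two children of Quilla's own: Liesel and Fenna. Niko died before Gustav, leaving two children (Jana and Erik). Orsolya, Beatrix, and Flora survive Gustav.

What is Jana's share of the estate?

Jana receives £8,000.

The entire £80,000 passes to the descendants.
That amount (£80,000) is divided at the children's generation into 5 shares of £16,000. Orsolya, Beatrix, and Flora each take £16,000. The 2 shares of the deceased (Ronan and Niko) are combined into a pool of £32,000.
That pool (£32,000) is divided at the grandchildren's generation into 4 shares of £8,000. Bertrand, Jana, and Erik each take £8,000. The remaining share for the deceased Quilla (£8,000) is carried to the next generation.
That pool (£8,000) is divided at the great-grandchildren's generation equally among Liesel and Fenna: £4,000 each.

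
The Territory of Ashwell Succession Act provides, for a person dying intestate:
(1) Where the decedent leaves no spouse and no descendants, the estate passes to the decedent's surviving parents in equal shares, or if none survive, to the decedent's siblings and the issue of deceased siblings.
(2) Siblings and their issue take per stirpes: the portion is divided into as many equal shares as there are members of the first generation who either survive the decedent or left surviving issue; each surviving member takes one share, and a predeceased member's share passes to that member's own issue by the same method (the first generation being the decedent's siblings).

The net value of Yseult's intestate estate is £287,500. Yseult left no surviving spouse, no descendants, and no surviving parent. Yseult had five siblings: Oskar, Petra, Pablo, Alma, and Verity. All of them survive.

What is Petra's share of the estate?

Petra receives £57,500.

The entire £287,500 passes to the siblings and their issue.
That amount (£287,500) is divided into 5 shares of £57,500: Oskar, Petra, Pablo, Alma, and Verity each take £57,500.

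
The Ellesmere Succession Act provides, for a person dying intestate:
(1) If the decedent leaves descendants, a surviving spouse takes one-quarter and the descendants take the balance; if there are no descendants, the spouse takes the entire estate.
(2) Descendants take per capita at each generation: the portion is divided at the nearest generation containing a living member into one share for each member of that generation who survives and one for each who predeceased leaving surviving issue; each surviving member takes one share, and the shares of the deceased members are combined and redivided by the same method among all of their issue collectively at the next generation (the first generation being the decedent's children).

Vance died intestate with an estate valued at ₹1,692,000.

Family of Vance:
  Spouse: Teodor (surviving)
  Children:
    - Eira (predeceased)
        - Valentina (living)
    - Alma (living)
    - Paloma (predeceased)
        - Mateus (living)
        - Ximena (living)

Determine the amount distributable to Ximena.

Teodor takes one-quarter of ₹1,692,000 = ₹423,000. The remaining ₹1,269,000 passes to the descendants.
The descendants' portion (₹1,269,000) is divided at the children's generation into 3 shares of ₹423,000. Alma takes ₹423,000. The 2 shares of the deceased (Eira and Paloma) are combined into a pool of ₹846,000.
That pool (₹846,000) is divided at the grandchildren's generation equally among Valentina, Mateus, and Ximena: ₹282,000 each.

Ximena receives ₹282,000.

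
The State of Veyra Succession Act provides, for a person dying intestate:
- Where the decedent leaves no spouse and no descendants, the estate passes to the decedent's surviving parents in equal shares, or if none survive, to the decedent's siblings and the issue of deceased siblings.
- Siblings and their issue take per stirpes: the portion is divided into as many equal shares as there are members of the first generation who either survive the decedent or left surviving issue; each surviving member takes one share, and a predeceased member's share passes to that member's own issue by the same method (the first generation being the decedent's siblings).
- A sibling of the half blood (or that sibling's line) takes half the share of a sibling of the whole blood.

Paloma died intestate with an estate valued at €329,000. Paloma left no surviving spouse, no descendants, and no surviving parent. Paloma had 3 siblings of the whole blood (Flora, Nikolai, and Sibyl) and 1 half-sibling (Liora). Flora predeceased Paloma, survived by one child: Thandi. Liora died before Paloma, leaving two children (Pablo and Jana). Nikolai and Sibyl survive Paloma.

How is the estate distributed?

Thandi: €94,000; Pablo: €23,500; Jana: €23,500; Nikolai: €94,000; Sibyl: €94,000

The entire €329,000 passes to the siblings and their issue.
Counting each half-blood sibling's line as half a unit, there are 7/2 units in €329,000, so one unit is €94,000. Whole-blood lines (Flora, Nikolai, and Sibyl) take €94,000 each; half-blood lines (Liora) take €47,000 each.
Flora's share (€94,000) passes entirely to Thandi.
Liora's share (€47,000) is divided into 2 shares of €23,500: Pablo and Jana each take €23,500.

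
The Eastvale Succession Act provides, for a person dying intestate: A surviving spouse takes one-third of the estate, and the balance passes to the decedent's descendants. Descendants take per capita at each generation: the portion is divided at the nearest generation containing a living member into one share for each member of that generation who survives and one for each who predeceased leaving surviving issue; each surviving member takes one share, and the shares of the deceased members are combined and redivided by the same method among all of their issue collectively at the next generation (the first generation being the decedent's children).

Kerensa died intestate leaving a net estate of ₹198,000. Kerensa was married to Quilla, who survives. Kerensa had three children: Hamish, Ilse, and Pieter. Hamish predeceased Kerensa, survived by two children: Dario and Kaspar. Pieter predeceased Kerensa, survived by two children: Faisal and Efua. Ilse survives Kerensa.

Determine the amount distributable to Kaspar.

Quilla takes one-third of ₹198,000 = ₹66,000. The remaining ₹132,000 passes to the descendants.
The descendants' portion (₹132,000) is divided at the children's generation into 3 shares of ₹44,000. Ilse takes ₹44,000. The 2 shares of the deceased (Hamish and Pieter) are combined into a pool of ₹88,000.
That pool (₹88,000) is divided at the grandchildren's generation equally among Dario, Kaspar, Faisal, and Efua: ₹22,000 each.

Kaspar receives ₹22,000.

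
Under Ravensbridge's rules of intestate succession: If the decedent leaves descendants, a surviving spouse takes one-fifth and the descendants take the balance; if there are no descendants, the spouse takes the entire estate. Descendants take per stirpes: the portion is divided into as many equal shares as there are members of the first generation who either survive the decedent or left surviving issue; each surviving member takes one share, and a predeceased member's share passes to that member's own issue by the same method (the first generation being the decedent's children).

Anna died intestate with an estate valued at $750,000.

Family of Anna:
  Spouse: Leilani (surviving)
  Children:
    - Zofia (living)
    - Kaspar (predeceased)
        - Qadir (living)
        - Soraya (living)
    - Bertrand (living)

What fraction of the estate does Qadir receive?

Leilani takes one-fifth of $750,000 = $150,000. The remaining $600,000 passes to the descendants.
The descendants' portion ($600,000) is divided into 3 shares of $200,000: Zofia and Bertrand each take $200,000; Kaspar's $200,000 share passes to Kaspar's issue.
Kaspar's share ($200,000) is divided into 2 shares of $100,000: Qadir and Soraya each take $100,000.

Qadir receives 2/15 of the estate.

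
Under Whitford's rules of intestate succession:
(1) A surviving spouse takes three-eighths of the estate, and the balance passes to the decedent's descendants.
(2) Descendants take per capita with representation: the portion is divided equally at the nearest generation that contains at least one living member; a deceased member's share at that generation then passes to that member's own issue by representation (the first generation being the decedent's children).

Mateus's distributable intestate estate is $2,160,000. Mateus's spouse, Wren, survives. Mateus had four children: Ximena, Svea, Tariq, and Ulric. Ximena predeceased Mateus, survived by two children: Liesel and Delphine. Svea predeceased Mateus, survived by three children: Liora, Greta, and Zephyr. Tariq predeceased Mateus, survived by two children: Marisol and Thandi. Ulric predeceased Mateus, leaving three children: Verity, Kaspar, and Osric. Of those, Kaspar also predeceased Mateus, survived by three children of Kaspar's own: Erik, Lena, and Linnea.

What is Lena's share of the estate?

Lena receives $45,000.

Wren takes three-eighths of $2,160,000 = $810,000. The remaining $1,350,000 passes to the descendants.
No child survives, so the initial division is made at the grandchildren's generation.
The descendants' portion ($1,350,000) is divided into 10 shares of $135,000: Liesel, Delphine, Liora, Greta, Zephyr, Marisol, Thandi, Verity, and Osric each take $135,000; Kaspar's $135,000 share passes to Kaspar's issue.
Kaspar's share ($135,000) is divided into 3 shares of $45,000: Erik, Lena, and Linnea each take $45,000.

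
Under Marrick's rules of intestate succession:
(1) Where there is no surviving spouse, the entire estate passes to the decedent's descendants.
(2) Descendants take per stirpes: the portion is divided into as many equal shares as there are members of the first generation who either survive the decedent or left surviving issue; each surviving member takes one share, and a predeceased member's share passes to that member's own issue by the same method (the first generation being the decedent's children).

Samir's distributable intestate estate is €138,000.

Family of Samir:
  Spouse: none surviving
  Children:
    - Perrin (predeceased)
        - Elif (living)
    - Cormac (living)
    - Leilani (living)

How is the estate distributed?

The entire €138,000 passes to the descendants.
That amount (€138,000) is divided into 3 shares of €46,000: Cormac and Leilani each take €46,000; Perrin's €46,000 share passes to Perrin's issue.
Perrin's share (€46,000) passes entirely to Elif.

Elif: €46,000; Cormac: €46,000; Leilani: €46,000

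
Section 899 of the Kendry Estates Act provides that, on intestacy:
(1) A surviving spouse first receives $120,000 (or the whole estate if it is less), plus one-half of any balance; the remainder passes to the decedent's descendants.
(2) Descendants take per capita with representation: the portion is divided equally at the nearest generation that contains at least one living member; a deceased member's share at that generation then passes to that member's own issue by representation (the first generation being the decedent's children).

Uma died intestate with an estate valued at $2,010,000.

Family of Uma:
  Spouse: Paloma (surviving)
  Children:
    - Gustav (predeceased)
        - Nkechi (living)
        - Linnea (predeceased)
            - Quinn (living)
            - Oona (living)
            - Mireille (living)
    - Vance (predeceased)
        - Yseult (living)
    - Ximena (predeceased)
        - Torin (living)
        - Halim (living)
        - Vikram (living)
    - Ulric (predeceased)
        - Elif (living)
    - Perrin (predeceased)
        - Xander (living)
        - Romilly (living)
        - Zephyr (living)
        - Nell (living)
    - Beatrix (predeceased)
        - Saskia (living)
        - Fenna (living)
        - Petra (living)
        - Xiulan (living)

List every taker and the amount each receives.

Paloma first takes $120,000, leaving a balance of $1,890,000. Paloma then takes one-half of the balance ($945,000), for a total of $1,065,000. The remaining $945,000 passes to the descendants.
No child survives, so the initial division is made at the grandchildren's generation.
The descendants' portion ($945,000) is divided into 15 shares of $63,000: Nkechi, Yseult, Torin, Halim, Vikram, Elif, Xander, Romilly, Zephyr, Nell, Saskia, Fenna, Petra, and Xiulan each take $63,000; Linnea's $63,000 share passes to Linnea's issue.
Linnea's share ($63,000) is divided into 3 shares of $21,000: Quinn, Oona, and Mireille each take $21,000.

Paloma: $1,065,000; Nkechi: $63,000; Quinn: $21,000; Oona: $21,000; Mireille: $21,000; Yseult: $63,000; Torin: $63,000; Halim: $63,000; Vikram: $63,000; Elif: $63,000; Xander: $63,000; Romilly: $63,000; Zephyr: $63,000; Nell: $63,000; Saskia: $63,000; Fenna: $63,000; Petra: $63,000; Xiulan: $63,000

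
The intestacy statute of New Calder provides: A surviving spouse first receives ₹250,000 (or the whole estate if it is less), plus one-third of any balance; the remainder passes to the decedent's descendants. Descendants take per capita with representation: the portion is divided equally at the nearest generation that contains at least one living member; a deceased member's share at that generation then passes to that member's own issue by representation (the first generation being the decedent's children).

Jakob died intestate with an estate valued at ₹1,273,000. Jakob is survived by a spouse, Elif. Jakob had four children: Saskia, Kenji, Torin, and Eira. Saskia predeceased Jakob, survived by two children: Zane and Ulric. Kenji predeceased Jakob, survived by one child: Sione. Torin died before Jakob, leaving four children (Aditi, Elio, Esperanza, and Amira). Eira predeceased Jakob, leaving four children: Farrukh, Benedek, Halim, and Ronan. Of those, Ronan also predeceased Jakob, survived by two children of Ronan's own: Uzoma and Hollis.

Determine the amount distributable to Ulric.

Elif first takes ₹250,000, leaving a balance of ₹1,023,000. Elif then takes one-third of the balance (₹341,000), for a total of ₹591,000. The remaining ₹682,000 passes to the descendants.
No child survives, so the initial division is made at the grandchildren's generation.
The descendants' portion (₹682,000) is divided into 11 shares of ₹62,000: Zane, Ulric, Sione, Aditi, Elio, Esperanza, Amira, Farrukh, Benedek, and Halim each take ₹62,000; Ronan's ₹62,000 share passes to Ronan's issue.
Ronan's share (₹62,000) is divided into 2 shares of ₹31,000: Uzoma and Hollis each take ₹31,000.

Ulric receives ₹62,000.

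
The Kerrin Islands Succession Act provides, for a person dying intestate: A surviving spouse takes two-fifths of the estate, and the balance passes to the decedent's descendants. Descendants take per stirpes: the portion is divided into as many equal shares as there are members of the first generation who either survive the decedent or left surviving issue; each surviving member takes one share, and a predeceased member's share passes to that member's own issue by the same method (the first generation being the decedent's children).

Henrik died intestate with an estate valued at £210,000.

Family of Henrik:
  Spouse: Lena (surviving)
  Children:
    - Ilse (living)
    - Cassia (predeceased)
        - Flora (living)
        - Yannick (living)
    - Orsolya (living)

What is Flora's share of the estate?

Lena takes two-fifths of £210,000 = £84,000. The remaining £126,000 passes to the descendants.
The descendants' portion (£126,000) is divided into 3 shares of £42,000: Ilse and Orsolya each take £42,000; Cassia's £42,000 share passes to Cassia's issue.
Cassia's share (£42,000) is divided into 2 shares of £21,000: Flora and Yannick each take £21,000.

Flora receives £21,000.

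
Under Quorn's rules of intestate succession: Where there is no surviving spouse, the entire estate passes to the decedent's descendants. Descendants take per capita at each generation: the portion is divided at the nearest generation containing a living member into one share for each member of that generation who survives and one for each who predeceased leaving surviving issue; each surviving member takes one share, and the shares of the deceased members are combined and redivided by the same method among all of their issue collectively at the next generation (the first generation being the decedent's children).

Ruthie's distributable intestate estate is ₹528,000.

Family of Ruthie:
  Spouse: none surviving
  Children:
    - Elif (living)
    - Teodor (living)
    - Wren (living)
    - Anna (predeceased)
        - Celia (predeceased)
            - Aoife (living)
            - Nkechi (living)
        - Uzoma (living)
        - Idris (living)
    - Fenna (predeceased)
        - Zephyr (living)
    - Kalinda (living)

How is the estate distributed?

Elif: ₹88,000; Teodor: ₹88,000; Wren: ₹88,000; Aoife: ₹22,000; Nkechi: ₹22,000; Uzoma: ₹44,000; Idris: ₹44,000; Zephyr: ₹44,000; Kalinda: ₹88,000

The entire ₹528,000 passes to the descendants.
That amount (₹528,000) is divided at the children's generation into 6 shares of ₹88,000. Elif, Teodor, Wren, and Kalinda each take ₹88,000. The 2 shares of the deceased (Anna and Fenna) are combined into a pool of ₹176,000.
That pool (₹176,000) is divided at the grandchildren's generation into 4 shares of ₹44,000. Uzoma, Idris, and Zephyr each take ₹44,000. The remaining share for the deceased Celia (₹44,000) is carried to the next generation.
That pool (₹44,000) is divided at the great-grandchildren's generation equally among Aoife and Nkechi: ₹22,000 each.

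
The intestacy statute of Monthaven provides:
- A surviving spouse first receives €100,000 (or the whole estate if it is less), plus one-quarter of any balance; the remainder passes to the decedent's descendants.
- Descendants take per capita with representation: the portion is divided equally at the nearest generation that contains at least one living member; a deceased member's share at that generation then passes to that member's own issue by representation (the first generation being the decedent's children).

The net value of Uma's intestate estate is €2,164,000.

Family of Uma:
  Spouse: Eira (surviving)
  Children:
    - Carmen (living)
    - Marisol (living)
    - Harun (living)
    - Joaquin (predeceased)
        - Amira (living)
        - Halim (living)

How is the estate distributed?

Eira: €616,000; Carmen: €387,000; Marisol: €387,000; Harun: €387,000; Amira: €193,500; Halim: €193,500

Eira first takes €100,000, leaving a balance of €2,064,000. Eira then takes one-quarter of the balance (€516,000), for a total of €616,000. The remaining €1,548,000 passes to the descendants.
The descendants' portion (€1,548,000) is divided into 4 shares of €387,000: Carmen, Marisol, and Harun each take €387,000; Joaquin's €387,000 share passes to Joaquin's issue.
Joaquin's share (€387,000) is divided into 2 shares of €193,500: Amira and Halim each take €193,500.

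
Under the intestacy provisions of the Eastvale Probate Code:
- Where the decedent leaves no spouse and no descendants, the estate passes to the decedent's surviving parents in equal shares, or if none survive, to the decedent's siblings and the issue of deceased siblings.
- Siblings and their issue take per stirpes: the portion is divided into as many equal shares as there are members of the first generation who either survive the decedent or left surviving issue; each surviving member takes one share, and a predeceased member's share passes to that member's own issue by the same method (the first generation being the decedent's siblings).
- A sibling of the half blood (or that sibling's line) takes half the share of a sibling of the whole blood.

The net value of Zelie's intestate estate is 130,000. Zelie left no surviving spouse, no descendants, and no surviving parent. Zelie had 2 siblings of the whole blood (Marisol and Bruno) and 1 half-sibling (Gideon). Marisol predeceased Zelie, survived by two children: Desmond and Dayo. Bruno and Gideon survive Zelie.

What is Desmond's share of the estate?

Desmond receives 26,000.

The entire 130,000 passes to the siblings and their issue.
Counting each half-blood sibling's line as half a unit, there are 5/2 units in 130,000, so one unit is 52,000. Whole-blood lines (Marisol and Bruno) take 52,000 each; half-blood lines (Gideon) take 26,000 each.
Marisol's share (52,000) is divided into 2 shares of 26,000: Desmond and Dayo each take 26,000.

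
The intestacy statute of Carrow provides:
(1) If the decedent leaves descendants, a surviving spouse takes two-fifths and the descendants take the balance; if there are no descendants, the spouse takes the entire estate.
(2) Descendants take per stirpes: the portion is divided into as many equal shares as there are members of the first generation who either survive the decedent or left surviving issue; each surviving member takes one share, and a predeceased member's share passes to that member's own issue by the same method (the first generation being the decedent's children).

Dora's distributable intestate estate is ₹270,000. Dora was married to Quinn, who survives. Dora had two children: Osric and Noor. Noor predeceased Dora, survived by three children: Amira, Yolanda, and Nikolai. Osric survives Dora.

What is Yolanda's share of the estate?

Quinn takes two-fifths of ₹270,000 = ₹108,000. The remaining ₹162,000 passes to the descendants.
The descendants' portion (₹162,000) is divided into 2 shares of ₹81,000: Osric takes ₹81,000; Noor's ₹81,000 share passes to Noor's issue.
Noor's share (₹81,000) is divided into 3 shares of ₹27,000: Amira, Yolanda, and Nikolai each take ₹27,000.

Yolanda receives ₹27,000.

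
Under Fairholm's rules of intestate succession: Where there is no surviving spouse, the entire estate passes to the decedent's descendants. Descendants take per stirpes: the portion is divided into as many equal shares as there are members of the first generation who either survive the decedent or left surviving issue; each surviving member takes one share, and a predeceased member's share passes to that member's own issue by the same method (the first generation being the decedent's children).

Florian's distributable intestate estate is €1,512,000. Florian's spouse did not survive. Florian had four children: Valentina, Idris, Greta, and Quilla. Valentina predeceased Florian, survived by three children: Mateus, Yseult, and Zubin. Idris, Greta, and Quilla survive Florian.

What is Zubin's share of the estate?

The entire €1,512,000 passes to the descendants.
That amount (€1,512,000) is divided into 4 shares of €378,000: Idris, Greta, and Quilla each take €378,000; Valentina's €378,000 share passes to Valentina's issue.
Valentina's share (€378,000) is divided into 3 shares of €126,000: Mateus, Yseult, and Zubin each take €126,000.

Zubin receives €126,000.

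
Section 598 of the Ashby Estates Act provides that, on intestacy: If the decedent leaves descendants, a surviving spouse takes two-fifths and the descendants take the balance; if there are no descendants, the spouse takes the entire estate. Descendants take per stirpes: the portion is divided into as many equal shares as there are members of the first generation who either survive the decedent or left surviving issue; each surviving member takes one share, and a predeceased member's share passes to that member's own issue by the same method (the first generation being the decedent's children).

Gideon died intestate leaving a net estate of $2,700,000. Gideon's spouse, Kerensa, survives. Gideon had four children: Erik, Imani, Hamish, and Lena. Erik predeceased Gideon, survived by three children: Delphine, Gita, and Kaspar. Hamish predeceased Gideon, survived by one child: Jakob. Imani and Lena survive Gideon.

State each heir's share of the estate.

Kerensa takes two-fifths of $2,700,000 = $1,080,000. The remaining $1,620,000 passes to the descendants.
The descendants' portion ($1,620,000) is divided into 4 shares of $405,000: Imani and Lena each take $405,000; Erik's $405,000 share passes to Erik's issue; Hamish's $405,000 share passes to Hamish's issue.
Erik's share ($405,000) is divided into 3 shares of $135,000: Delphine, Gita, and Kaspar each take $135,000.
Hamish's share ($405,000) passes entirely to Jakob.

Kerensa: $1,080,000; Delphine: $135,000; Gita: $135,000; Kaspar: $135,000; Imani: $405,000; Jakob: $405,000; Lena: $405,000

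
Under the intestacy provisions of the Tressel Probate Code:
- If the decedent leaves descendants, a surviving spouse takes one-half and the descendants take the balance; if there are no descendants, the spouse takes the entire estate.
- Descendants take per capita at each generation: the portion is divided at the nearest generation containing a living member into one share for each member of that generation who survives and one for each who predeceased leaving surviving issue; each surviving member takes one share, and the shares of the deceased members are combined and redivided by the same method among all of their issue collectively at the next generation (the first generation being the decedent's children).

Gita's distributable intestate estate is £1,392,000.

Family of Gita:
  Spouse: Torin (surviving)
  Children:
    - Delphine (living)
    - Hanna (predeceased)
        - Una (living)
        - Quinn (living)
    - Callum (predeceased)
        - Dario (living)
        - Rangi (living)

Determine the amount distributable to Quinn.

Torin takes one-half of £1,392,000 = £696,000. The remaining £696,000 passes to the descendants.
The descendants' portion (£696,000) is divided at the children's generation into 3 shares of £232,000. Delphine takes £232,000. The 2 shares of the deceased (Hanna and Callum) are combined into a pool of £464,000.
That pool (£464,000) is divided at the grandchildren's generation equally among Una, Quinn, Dario, and Rangi: £116,000 each.

Quinn receives £116,000.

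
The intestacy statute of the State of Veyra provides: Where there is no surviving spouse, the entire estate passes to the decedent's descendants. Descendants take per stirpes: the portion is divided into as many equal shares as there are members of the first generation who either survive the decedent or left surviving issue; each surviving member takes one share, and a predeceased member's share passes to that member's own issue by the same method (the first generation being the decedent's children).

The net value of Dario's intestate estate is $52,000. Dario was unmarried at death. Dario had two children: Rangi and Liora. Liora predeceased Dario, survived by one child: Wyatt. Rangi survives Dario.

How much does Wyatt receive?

Wyatt receives $26,000.

The entire $52,000 passes to the descendants.
That amount ($52,000) is divided into 2 shares of $26,000: Rangi takes $26,000; Liora's $26,000 share passes to Liora's issue.
Liora's share ($26,000) passes entirely to Wyatt.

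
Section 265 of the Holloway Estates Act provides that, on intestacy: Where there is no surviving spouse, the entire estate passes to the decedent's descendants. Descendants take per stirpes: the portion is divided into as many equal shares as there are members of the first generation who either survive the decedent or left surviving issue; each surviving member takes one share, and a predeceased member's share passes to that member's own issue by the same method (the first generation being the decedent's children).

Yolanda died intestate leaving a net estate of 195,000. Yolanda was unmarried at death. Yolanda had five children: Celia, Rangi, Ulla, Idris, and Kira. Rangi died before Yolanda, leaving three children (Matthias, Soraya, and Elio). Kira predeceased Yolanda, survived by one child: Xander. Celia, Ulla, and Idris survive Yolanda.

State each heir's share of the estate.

Celia: 39,000; Matthias: 13,000; Soraya: 13,000; Elio: 13,000; Ulla: 39,000; Idris: 39,000; Xander: 39,000

The entire 195,000 passes to the descendants.
That amount (195,000) is divided into 5 shares of 39,000: Celia, Ulla, and Idris each take 39,000; Rangi's 39,000 share passes to Rangi's issue; Kira's 39,000 share passes to Kira's issue.
Rangi's share (39,000) is divided into 3 shares of 13,000: Matthias, Soraya, and Elio each take 13,000.
Kira's share (39,000) passes entirely to Xander.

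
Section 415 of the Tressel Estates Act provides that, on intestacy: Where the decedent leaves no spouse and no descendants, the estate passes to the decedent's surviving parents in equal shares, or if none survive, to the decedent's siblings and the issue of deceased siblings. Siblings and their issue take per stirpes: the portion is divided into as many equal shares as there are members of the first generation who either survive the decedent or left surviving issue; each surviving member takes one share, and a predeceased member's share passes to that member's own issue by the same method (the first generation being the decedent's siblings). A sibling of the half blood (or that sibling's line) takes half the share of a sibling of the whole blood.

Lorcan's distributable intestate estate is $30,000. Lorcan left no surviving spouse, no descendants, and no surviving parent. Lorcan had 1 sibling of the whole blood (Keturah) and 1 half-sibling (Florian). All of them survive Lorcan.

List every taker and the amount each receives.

The entire $30,000 passes to the siblings and their issue.
Counting each half-blood sibling's line as half a unit, there are 3/2 units in $30,000, so one unit is $20,000. Whole-blood lines (Keturah) take $20,000 each; half-blood lines (Florian) take $10,000 each.

Keturah: $20,000; Florian: $10,000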